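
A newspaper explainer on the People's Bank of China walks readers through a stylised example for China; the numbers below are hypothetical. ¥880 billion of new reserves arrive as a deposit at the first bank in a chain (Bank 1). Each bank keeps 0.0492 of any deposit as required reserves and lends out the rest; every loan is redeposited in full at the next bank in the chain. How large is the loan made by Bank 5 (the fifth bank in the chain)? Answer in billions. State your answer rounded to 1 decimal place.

Each bank lends a fraction (1 − rr) = 0.9508 of the deposit it receives, so Bank 5 receives 880·0.9508^4 and lends 880·0.9508^5 ≈ 683.7991 billion.

¥683.8 billion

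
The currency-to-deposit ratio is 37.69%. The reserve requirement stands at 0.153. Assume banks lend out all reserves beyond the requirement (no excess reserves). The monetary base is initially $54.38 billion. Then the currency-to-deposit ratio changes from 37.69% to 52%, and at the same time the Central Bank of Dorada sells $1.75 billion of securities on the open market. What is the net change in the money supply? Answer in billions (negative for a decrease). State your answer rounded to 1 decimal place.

Before: m₁ = (1 + 0.3769) / (0.153 + 0.3769) ≈ 2.5984, MB₁ = 54.38, so M₁ = 2.5984 × 54.38 ≈ 141.301 billion.
After: m₂ = (1 + 0.52) / (0.153 + 0.52) ≈ 2.2585, MB₂ = 54.38 − 1.75 = 52.63, so M₂ = 2.2585 × 52.63 ≈ 118.8649 billion.
ΔM = M₂ − M₁ = 118.8649 − 141.301 = -22.4361 billion.

-22.4 billion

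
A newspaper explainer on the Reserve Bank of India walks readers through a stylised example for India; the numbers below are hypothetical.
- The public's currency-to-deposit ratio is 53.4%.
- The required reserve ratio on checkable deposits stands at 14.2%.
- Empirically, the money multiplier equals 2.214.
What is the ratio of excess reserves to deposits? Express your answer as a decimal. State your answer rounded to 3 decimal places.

0.017

Using m = 2.214. Since m = (1 + c)/(c + rr + e), the denominator satisfies c + rr + e = (1 + c)/m = (1 + 0.534) / 2.214 ≈ 0.692864.
With c = 0.534 and rr = 0.142, the ratio of excess reserves to deposits is 0.692864 − 0.534 − 0.142 = 0.016864.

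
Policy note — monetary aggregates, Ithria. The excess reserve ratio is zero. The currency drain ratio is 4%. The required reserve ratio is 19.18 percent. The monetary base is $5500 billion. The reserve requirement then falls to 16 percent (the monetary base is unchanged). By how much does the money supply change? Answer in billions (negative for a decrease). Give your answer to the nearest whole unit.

$3924 billion

Initially m₁ = (1 + 0.04) / (0.1918 + 0.04) ≈ 4.48663, so M₁ = 4.48663 × 5500 = 24676.465 billion.
After the change m₂ = (1 + 0.04) / (0.16 + 0.04) = 5.2, so M₂ = 5.2 × 5500 = 28600 billion.
ΔM = M₂ − M₁ = 28600 − 24676.465 = 3923.535 billion.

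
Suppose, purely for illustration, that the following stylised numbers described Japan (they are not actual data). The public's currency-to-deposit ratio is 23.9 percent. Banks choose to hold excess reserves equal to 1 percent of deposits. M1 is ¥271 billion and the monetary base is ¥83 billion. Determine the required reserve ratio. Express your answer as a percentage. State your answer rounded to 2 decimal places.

13.05%

Using m = M/MB = 271/83 ≈ 3.265060. Since m = (1 + c)/(c + rr + e), the denominator satisfies c + rr + e = (1 + c)/m = (1 + 0.239) / 3.265060 ≈ 0.379472.
With c = 0.239 and e = 0.01, the required reserve ratio is 0.379472 − 0.239 − 0.01 = 0.130472.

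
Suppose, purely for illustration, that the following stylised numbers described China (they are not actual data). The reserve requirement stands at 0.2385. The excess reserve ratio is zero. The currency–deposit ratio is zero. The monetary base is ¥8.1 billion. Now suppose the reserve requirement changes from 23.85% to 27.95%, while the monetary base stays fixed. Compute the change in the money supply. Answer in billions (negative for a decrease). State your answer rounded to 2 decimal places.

-4.98 billion

Initially m₁ = 1 / (0.2385) ≈ 4.1929, so M₁ = 4.1929 × 8.1 ≈ 33.9625 billion.
After the change m₂ = 1 / (0.2795) ≈ 3.5778, so M₂ = 3.5778 × 8.1 ≈ 28.9802 billion.
ΔM = M₂ − M₁ = 28.9802 − 33.9625 = -4.9823 billion.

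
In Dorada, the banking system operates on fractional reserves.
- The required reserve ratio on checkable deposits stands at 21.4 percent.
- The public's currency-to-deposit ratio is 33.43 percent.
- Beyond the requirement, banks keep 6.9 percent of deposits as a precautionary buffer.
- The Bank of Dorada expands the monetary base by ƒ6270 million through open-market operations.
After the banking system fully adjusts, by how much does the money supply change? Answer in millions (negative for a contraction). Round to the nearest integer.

ƒ13553 million

The money multiplier is m = (1 + c) / (rr + e + c) = (1 + 0.3343) / (0.214 + 0.069 + 0.3343) ≈ 2.16151.
The purchase adds 6270 million of base, so ΔM = m × ΔMB = 2.16151 × (+6270) = 13552.6677 million.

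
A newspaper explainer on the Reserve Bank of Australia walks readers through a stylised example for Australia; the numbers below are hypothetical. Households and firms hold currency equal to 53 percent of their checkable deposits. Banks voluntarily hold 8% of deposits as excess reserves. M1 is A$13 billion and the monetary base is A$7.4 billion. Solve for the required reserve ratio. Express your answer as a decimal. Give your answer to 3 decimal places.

0.261

Using m = M/MB = 13/7.4 ≈ 1.756757. Since m = (1 + c)/(c + rr + e), the denominator satisfies c + rr + e = (1 + c)/m = (1 + 0.53) / 1.756757 ≈ 0.870923.
With c = 0.53 and e = 0.08, the required reserve ratio is 0.870923 − 0.53 − 0.08 = 0.260923.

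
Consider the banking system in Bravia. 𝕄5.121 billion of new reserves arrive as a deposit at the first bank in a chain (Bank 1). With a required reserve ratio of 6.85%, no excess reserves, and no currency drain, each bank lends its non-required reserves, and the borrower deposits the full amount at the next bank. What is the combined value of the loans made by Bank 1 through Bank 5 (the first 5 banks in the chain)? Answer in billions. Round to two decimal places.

𝕄20.80 billion

Bank i lends (1 − rr)^i of the original deposit: Bank 1 lends 5.121·0.9315 ≈ 4.7702, Bank 2 lends 5.121·0.9315² ≈ 4.4435, and so on.
Summing a geometric series: total = 5.121·[0.9315·(1 − 0.9315^5) / (1 − 0.9315)] ≈ 20.7997 billion.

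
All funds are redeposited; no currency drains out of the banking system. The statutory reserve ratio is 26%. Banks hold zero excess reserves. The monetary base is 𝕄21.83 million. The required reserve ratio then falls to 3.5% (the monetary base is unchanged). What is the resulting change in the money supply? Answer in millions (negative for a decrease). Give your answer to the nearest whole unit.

Initially m₁ = 1 / (0.26) ≈ 3.8462, so M₁ = 3.8462 × 21.83 ≈ 83.9625 million.
After the change m₂ = 1 / (0.035) ≈ 28.5714, so M₂ = 28.5714 × 21.83 ≈ 623.7137 million.
ΔM = M₂ − M₁ = 623.7137 − 83.9625 = 539.7512 million.

𝕄540 million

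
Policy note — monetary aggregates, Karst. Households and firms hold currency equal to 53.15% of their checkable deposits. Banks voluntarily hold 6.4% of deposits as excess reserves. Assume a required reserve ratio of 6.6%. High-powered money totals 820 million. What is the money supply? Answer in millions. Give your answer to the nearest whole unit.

1898 million

The money multiplier is m = (1 + c) / (rr + e + c) = (1 + 0.5315) / (0.066 + 0.064 + 0.5315) ≈ 2.3152.
So M = m × MB = 2.3152 × 820 = 1898.464 million.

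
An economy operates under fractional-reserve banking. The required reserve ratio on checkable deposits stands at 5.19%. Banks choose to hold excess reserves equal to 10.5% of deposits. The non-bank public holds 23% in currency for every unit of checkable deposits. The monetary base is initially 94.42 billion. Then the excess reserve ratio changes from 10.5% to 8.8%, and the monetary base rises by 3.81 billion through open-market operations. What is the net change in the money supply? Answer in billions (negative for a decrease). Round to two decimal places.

26.46 billion

Before: m₁ = (1 + 0.23) / (0.0519 + 0.105 + 0.23) ≈ 3.17912, MB₁ = 94.42, so M₁ = 3.17912 × 94.42 ≈ 300.1725 billion.
After: m₂ = (1 + 0.23) / (0.0519 + 0.088 + 0.23) ≈ 3.32522, MB₂ = 94.42 + 3.81 = 98.23, so M₂ = 3.32522 × 98.23 ≈ 326.6364 billion.
ΔM = M₂ − M₁ = 326.6364 − 300.1725 = 26.4639 billion.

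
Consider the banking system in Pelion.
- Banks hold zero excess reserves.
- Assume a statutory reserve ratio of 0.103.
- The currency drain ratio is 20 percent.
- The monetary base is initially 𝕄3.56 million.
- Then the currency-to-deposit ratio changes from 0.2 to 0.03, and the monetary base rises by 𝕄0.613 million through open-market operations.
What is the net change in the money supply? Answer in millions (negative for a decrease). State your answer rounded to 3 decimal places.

𝕄18.218 million

Before: m₁ = (1 + 0.2) / (0.103 + 0.2) ≈ 3.96040, MB₁ = 3.56, so M₁ = 3.96040 × 3.56 ≈ 14.099 million.
After: m₂ = (1 + 0.03) / (0.103 + 0.03) ≈ 7.74436, MB₂ = 3.56 + 0.613 = 4.173, so M₂ = 7.74436 × 4.173 ≈ 32.3172 million.
ΔM = M₂ − M₁ = 32.3172 − 14.099 = 18.2182 million.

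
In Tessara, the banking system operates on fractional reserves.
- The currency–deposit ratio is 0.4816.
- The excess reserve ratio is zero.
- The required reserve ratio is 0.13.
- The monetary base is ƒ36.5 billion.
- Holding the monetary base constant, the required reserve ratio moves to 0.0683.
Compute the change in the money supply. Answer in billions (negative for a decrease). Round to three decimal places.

Initially m₁ = (1 + 0.4816) / (0.13 + 0.4816) ≈ 2.422498, so M₁ = 2.422498 × 36.5 ≈ 88.4212 billion.
After the change m₂ = (1 + 0.4816) / (0.0683 + 0.4816) ≈ 2.694308, so M₂ = 2.694308 × 36.5 ≈ 98.3422 billion.
ΔM = M₂ − M₁ = 98.3422 − 88.4212 = 9.921 billion.

ƒ9.921 billion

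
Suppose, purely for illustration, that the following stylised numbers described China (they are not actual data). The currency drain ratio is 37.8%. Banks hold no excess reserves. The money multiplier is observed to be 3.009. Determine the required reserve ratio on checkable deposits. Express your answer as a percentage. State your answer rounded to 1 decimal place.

8.0%

Using m = 3.009. Since m = (1 + c)/(c + rr + e), the denominator satisfies c + rr + e = (1 + c)/m = (1 + 0.378) / 3.009 ≈ 0.457959.
With c = 0.378 and e = 0, the required reserve ratio on checkable deposits is 0.457959 − 0.378 − 0 = 0.079959.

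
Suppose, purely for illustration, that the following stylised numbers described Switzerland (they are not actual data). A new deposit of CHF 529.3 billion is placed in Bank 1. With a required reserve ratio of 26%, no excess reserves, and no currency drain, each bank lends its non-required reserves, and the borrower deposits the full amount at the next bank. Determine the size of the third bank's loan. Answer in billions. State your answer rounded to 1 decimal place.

Each bank lends a fraction (1 − rr) = 0.7400 of the deposit it receives, so Bank 3 receives 529.3·0.7400^2 and lends 529.3·0.7400^3 ≈ 214.4851 billion.

CHF 214.5 billion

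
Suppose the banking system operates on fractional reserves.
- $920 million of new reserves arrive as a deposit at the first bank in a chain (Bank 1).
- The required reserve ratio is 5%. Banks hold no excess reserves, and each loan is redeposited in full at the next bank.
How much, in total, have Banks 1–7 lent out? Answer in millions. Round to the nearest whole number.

$5273 million

Bank i lends (1 − rr)^i of the original deposit: Bank 1 lends 920·0.9500 = 874.0000, Bank 2 lends 920·0.9500² = 830.3000, and so on.
Summing a geometric series: total = 920·[0.9500·(1 − 0.9500^7) / (1 − 0.9500)] ≈ 5273.0641 million.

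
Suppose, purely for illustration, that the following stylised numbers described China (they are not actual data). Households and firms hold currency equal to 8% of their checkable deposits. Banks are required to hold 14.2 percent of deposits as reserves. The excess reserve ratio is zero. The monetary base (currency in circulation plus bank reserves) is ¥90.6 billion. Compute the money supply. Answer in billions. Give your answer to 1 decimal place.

¥440.8 billion

The money multiplier is m = (1 + c) / (rr + c) = (1 + 0.08) / (0.142 + 0.08) ≈ 4.8649.
So M = m × MB = 4.8649 × 90.6 ≈ 440.7599 billion.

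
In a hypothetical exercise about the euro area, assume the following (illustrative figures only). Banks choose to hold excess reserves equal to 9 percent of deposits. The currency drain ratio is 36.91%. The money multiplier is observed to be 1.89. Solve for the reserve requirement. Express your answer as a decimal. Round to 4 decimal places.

Using m = 1.89. Since m = (1 + c)/(c + rr + e), the denominator satisfies c + rr + e = (1 + c)/m = (1 + 0.3691) / 1.89 ≈ 0.724392.
With c = 0.3691 and e = 0.09, the reserve requirement is 0.724392 − 0.3691 − 0.09 = 0.265292.

0.2653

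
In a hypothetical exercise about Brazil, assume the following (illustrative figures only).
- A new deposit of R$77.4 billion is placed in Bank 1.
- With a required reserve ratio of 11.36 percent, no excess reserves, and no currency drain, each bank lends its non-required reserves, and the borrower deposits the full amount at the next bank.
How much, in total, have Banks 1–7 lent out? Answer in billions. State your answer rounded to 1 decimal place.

R$344.3 billion

Bank i lends (1 − rr)^i of the original deposit: Bank 1 lends 77.4·0.8864 ≈ 68.6074, Bank 2 lends 77.4·0.8864² ≈ 60.8136, and so on.
Summing a geometric series: total = 77.4·[0.8864·(1 − 0.8864^7) / (1 − 0.8864)] ≈ 344.2807 billion.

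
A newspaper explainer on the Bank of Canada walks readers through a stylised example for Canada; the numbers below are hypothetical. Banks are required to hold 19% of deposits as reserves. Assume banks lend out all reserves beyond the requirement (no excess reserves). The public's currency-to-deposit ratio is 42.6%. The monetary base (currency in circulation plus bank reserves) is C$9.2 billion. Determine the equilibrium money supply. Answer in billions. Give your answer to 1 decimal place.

The money multiplier is m = (1 + c) / (rr + c) = (1 + 0.426) / (0.19 + 0.426) ≈ 2.3149.
So M = m × MB = 2.3149 × 9.2 ≈ 21.2971 billion.

C$21.3 billion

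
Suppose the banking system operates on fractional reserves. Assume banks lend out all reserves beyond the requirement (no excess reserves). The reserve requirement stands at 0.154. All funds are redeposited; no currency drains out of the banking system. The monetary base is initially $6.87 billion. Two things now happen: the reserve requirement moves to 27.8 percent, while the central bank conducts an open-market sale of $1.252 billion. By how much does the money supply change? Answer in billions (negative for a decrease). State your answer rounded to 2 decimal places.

-24.40 billion

Before: m₁ = 1 / (0.154) ≈ 6.4935, MB₁ = 6.87, so M₁ = 6.4935 × 6.87 ≈ 44.6103 billion.
After: m₂ = 1 / (0.278) ≈ 3.5971, MB₂ = 6.87 − 1.252 = 5.618, so M₂ = 3.5971 × 5.618 ≈ 20.2085 billion.
ΔM = M₂ − M₁ = 20.2085 − 44.6103 = -24.4018 billion.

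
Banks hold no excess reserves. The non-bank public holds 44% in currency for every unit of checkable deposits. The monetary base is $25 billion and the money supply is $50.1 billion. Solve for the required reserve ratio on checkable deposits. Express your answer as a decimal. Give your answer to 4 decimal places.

0.2786

Using m = M/MB = 50.1/25 = 2.004000. Since m = (1 + c)/(c + rr + e), the denominator satisfies c + rr + e = (1 + c)/m = (1 + 0.44) / 2.004000 ≈ 0.718563.
With c = 0.44 and e = 0, the required reserve ratio on checkable deposits is 0.718563 − 0.44 − 0 = 0.278563.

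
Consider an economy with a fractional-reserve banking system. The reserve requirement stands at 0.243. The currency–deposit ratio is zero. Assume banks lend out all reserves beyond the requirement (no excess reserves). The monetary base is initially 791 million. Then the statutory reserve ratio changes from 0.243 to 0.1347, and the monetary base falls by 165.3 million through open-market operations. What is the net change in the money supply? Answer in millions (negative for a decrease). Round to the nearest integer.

Before: m₁ = 1 / (0.243) ≈ 4.1152, MB₁ = 791, so M₁ = 4.1152 × 791 = 3255.1232 million.
After: m₂ = 1 / (0.1347) ≈ 7.4239, MB₂ = 791 − 165.3 = 625.7, so M₂ = 7.4239 × 625.7 ≈ 4645.1342 million.
ΔM = M₂ − M₁ = 4645.1342 − 3255.1232 = 1390.011 million.

1390 million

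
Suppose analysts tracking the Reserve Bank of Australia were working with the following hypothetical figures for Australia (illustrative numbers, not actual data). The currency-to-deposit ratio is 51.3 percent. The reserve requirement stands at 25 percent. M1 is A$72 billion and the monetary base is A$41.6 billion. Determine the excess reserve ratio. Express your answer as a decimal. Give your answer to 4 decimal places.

0.1112

Using m = M/MB = 72/41.6 ≈ 1.730769. Since m = (1 + c)/(c + rr + e), the denominator satisfies c + rr + e = (1 + c)/m = (1 + 0.513) / 1.730769 ≈ 0.874178.
With c = 0.513 and rr = 0.25, the excess reserve ratio is 0.874178 − 0.513 − 0.25 = 0.111178.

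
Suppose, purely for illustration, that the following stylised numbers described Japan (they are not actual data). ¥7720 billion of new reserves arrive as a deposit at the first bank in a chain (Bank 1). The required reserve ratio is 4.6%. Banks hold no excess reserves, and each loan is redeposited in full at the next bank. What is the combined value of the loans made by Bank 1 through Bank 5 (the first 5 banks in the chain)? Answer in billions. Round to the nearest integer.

¥33589 billion

Bank i lends (1 − rr)^i of the original deposit: Bank 1 lends 7720·0.9540 = 7364.8800, Bank 2 lends 7720·0.9540² ≈ 7026.0955, and so on.
Summing a geometric series: total = 7720·[0.9540·(1 − 0.9540^5) / (1 − 0.9540)] ≈ 33588.8447 billion.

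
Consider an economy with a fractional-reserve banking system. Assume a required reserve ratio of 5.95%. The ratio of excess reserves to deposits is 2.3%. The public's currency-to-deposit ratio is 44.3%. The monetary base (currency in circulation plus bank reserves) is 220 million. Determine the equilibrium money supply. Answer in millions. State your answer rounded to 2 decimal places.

The money multiplier is m = (1 + c) / (rr + e + c) = (1 + 0.443) / (0.0595 + 0.023 + 0.443) ≈ 2.745956.
So M = m × MB = 2.745956 × 220 ≈ 604.1103 million.

604.11 million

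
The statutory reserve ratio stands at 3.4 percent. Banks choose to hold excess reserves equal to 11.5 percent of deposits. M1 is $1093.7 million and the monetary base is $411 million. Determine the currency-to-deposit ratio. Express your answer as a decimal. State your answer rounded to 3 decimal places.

0.363

Using m = M/MB = 1093.7/411 ≈ 2.661071. From m = (1 + c)/(c + rr + e), rearranging gives 1 + c = m·(c + rr + e), so c·(1 − m) = m·(rr + e) − 1.
Hence c = [m·(rr + e) − 1]/(1 − m) = [2.661071 × (0.034 + 0.115) − 1] / (1 − 2.661071) ≈ 0.363320.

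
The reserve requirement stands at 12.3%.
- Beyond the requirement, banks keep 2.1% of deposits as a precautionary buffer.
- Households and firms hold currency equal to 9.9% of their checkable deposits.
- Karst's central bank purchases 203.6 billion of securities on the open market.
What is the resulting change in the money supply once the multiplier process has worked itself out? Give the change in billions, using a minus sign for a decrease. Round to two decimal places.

The money multiplier is m = (1 + c) / (rr + e + c) = (1 + 0.099) / (0.123 + 0.021 + 0.099) ≈ 4.522634.
The purchase adds 203.6 billion of base, so ΔM = m × ΔMB = 4.522634 × (+203.6) ≈ 920.8083 billion.

920.81 billion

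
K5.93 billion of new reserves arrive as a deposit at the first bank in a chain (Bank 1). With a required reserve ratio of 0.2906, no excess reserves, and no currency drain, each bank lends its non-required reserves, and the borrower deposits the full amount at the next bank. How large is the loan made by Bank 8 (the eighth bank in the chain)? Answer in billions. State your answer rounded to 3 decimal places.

K0.380 billion

Each bank lends a fraction (1 − rr) = 0.7094 of the deposit it receives, so Bank 8 receives 5.93·0.7094^7 and lends 5.93·0.7094^8 ≈ 0.3804 billion.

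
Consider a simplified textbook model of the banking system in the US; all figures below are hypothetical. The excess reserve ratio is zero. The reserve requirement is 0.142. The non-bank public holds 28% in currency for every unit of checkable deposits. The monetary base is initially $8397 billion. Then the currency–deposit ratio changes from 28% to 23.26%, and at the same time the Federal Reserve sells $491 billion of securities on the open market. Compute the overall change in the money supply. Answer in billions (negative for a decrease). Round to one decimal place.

Before: m₁ = (1 + 0.28) / (0.142 + 0.28) ≈ 3.033175, MB₁ = 8397, so M₁ = 3.033175 × 8397 ≈ 25469.5705 billion.
After: m₂ = (1 + 0.2326) / (0.142 + 0.2326) ≈ 3.290443, MB₂ = 8397 − 491 = 7906, so M₂ = 3.290443 × 7906 ≈ 26014.2424 billion.
ΔM = M₂ − M₁ = 26014.2424 − 25469.5705 = 544.6719 billion.

$544.7 billion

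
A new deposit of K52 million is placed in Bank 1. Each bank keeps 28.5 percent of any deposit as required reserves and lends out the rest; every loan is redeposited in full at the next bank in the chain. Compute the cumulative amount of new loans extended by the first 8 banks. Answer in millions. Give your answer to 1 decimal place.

K121.5 million

Bank i lends (1 − rr)^i of the original deposit: Bank 1 lends 52·0.7150 = 37.1800, Bank 2 lends 52·0.7150² = 26.5837, and so on.
Summing a geometric series: total = 52·[0.7150·(1 − 0.7150^8) / (1 − 0.7150)] ≈ 121.5454 million.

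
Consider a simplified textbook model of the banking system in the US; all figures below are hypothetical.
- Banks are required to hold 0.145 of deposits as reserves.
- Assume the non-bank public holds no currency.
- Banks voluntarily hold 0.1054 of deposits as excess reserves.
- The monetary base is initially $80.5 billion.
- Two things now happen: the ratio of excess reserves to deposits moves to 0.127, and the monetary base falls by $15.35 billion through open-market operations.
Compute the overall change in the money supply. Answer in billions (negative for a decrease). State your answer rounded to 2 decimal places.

-81.96 billion

Before: m₁ = 1 / (0.145 + 0.1054) ≈ 3.99361, MB₁ = 80.5, so M₁ = 3.99361 × 80.5 ≈ 321.4856 billion.
After: m₂ = 1 / (0.145 + 0.127) ≈ 3.67647, MB₂ = 80.5 − 15.35 = 65.15, so M₂ = 3.67647 × 65.15 ≈ 239.522 billion.
ΔM = M₂ − M₁ = 239.522 − 321.4856 = -81.9636 billion.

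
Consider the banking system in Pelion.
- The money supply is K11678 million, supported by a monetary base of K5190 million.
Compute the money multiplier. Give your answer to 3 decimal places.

2.250

The money multiplier is m = M / MB = 11678 / 5190 ≈ 2.25010.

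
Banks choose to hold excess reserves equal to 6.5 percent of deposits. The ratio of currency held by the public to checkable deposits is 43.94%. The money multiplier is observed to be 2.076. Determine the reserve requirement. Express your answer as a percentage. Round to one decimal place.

Using m = 2.076. Since m = (1 + c)/(c + rr + e), the denominator satisfies c + rr + e = (1 + c)/m = (1 + 0.4394) / 2.076 ≈ 0.693353.
With c = 0.4394 and e = 0.065, the reserve requirement is 0.693353 − 0.4394 − 0.065 = 0.188953.

18.9%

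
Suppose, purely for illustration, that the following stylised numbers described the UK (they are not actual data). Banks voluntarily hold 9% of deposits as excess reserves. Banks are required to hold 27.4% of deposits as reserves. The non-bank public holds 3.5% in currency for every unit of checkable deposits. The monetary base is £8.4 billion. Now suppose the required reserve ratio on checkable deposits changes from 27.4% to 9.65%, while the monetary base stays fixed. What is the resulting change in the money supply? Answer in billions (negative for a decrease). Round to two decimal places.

Initially m₁ = (1 + 0.035) / (0.274 + 0.09 + 0.035) ≈ 2.5940, so M₁ = 2.5940 × 8.4 = 21.7896 billion.
After the change m₂ = (1 + 0.035) / (0.0965 + 0.09 + 0.035) ≈ 4.6727, so M₂ = 4.6727 × 8.4 ≈ 39.2507 billion.
ΔM = M₂ − M₁ = 39.2507 − 21.7896 = 17.4611 billion.

£17.46 billion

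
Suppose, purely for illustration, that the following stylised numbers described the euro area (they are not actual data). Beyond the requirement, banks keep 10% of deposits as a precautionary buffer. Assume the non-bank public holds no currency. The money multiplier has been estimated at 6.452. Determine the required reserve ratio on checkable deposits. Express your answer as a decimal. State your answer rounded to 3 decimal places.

0.055

Using m = 6.452. Since m = (1 + c)/(c + rr + e), the denominator satisfies c + rr + e = (1 + c)/m = (1 + 0) / 6.452 ≈ 0.154991.
With c = 0 and e = 0.1, the required reserve ratio on checkable deposits is 0.154991 − 0 − 0.1 = 0.054991.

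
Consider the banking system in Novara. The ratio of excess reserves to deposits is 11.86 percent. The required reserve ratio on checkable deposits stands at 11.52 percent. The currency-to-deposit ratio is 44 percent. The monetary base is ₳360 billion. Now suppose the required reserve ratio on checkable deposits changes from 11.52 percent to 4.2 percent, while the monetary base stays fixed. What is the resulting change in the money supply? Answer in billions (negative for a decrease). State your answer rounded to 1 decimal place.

₳93.8 billion

Initially m₁ = (1 + 0.44) / (0.1152 + 0.1186 + 0.44) ≈ 2.13713, so M₁ = 2.13713 × 360 = 769.3668 billion.
After the change m₂ = (1 + 0.44) / (0.042 + 0.1186 + 0.44) ≈ 2.39760, so M₂ = 2.39760 × 360 = 863.136 billion.
ΔM = M₂ − M₁ = 863.136 − 769.3668 = 93.7692 billion.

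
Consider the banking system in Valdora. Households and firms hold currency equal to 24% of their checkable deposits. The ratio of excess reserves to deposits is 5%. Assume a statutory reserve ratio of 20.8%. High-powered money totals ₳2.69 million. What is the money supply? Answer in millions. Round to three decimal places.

₳6.698 million

The money multiplier is m = (1 + c) / (rr + e + c) = (1 + 0.24) / (0.208 + 0.05 + 0.24) ≈ 2.48996.
So M = m × MB = 2.48996 × 2.69 ≈ 6.698 million.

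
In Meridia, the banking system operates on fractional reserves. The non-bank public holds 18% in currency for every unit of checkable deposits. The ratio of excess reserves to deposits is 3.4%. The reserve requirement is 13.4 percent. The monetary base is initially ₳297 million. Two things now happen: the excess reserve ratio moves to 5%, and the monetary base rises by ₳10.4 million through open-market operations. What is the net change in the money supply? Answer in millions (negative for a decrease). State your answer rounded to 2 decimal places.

Before: m₁ = (1 + 0.18) / (0.134 + 0.034 + 0.18) ≈ 3.390805, MB₁ = 297, so M₁ = 3.390805 × 297 ≈ 1007.0691 million.
After: m₂ = (1 + 0.18) / (0.134 + 0.05 + 0.18) ≈ 3.241758, MB₂ = 297 + 10.4 = 307.4, so M₂ = 3.241758 × 307.4 ≈ 996.5164 million.
ΔM = M₂ − M₁ = 996.5164 − 1007.0691 = -10.5527 million.

-10.55 million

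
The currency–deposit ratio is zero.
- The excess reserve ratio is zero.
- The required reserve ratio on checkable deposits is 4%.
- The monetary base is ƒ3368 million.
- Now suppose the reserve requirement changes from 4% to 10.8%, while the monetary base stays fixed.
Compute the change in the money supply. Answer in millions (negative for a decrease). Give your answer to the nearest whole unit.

-53015 million

Initially m₁ = 1 / (0.04) = 25, so M₁ = 25 × 3368 = 84200 million.
After the change m₂ = 1 / (0.108) ≈ 9.25926, so M₂ = 9.25926 × 3368 ≈ 31185.1877 million.
ΔM = M₂ − M₁ = 31185.1877 − 84200 = -53014.8123 million.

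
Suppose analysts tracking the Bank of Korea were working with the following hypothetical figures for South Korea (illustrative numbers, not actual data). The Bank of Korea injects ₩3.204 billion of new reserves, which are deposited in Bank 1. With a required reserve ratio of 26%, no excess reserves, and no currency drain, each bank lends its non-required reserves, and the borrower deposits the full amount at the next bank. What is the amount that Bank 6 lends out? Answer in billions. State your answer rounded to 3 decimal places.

₩0.526 billion

Each bank lends a fraction (1 − rr) = 0.7400 of the deposit it receives, so Bank 6 receives 3.204·0.7400^5 and lends 3.204·0.7400^6 ≈ 0.5261 billion.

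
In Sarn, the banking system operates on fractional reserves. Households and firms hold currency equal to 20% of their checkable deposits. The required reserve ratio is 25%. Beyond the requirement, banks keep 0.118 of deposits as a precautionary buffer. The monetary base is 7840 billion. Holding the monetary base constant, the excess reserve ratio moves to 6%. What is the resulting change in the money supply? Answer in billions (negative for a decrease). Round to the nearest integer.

Initially m₁ = (1 + 0.2) / (0.25 + 0.118 + 0.2) ≈ 2.11268, so M₁ = 2.11268 × 7840 = 16563.4112 billion.
After the change m₂ = (1 + 0.2) / (0.25 + 0.06 + 0.2) ≈ 2.35294, so M₂ = 2.35294 × 7840 = 18447.0496 billion.
ΔM = M₂ − M₁ = 18447.0496 − 16563.4112 = 1883.6384 billion.

1884 billion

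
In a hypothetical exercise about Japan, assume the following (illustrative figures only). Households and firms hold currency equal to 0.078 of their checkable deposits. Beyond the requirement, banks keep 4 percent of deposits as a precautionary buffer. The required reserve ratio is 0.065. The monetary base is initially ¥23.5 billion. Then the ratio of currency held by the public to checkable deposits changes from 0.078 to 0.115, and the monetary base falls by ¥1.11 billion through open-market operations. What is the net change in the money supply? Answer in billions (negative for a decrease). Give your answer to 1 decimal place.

Before: m₁ = (1 + 0.078) / (0.065 + 0.04 + 0.078) ≈ 5.8907, MB₁ = 23.5, so M₁ = 5.8907 × 23.5 ≈ 138.4314 billion.
After: m₂ = (1 + 0.115) / (0.065 + 0.04 + 0.115) ≈ 5.0682, MB₂ = 23.5 − 1.11 = 22.39, so M₂ = 5.0682 × 22.39 ≈ 113.477 billion.
ΔM = M₂ − M₁ = 113.477 − 138.4314 = -24.9544 billion.

-25.0 billion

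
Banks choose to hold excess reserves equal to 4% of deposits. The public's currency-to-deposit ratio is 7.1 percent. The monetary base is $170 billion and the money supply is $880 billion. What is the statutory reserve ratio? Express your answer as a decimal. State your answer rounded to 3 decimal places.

0.096

Using m = M/MB = 880/170 ≈ 5.176471. Since m = (1 + c)/(c + rr + e), the denominator satisfies c + rr + e = (1 + c)/m = (1 + 0.071) / 5.176471 ≈ 0.206898.
With c = 0.071 and e = 0.04, the statutory reserve ratio is 0.206898 − 0.071 − 0.04 = 0.095898.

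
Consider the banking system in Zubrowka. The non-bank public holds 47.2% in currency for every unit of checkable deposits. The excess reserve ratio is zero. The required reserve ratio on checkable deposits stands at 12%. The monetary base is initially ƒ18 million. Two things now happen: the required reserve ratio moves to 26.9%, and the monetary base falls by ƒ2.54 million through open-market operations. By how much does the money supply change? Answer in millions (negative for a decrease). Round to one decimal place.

-14.0 million

Before: m₁ = (1 + 0.472) / (0.12 + 0.472) ≈ 2.4865, MB₁ = 18, so M₁ = 2.4865 × 18 = 44.757 million.
After: m₂ = (1 + 0.472) / (0.269 + 0.472) ≈ 1.9865, MB₂ = 18 − 2.54 = 15.46, so M₂ = 1.9865 × 15.46 ≈ 30.7113 million.
ΔM = M₂ − M₁ = 30.7113 − 44.757 = -14.0457 million.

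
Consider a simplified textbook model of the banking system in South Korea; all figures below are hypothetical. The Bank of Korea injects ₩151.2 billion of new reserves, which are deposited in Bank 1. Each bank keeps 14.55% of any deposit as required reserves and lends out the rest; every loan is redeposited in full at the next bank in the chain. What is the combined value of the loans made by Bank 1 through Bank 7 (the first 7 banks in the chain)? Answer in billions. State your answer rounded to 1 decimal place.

Bank i lends (1 − rr)^i of the original deposit: Bank 1 lends 151.2·0.8545 = 129.2004, Bank 2 lends 151.2·0.8545² ≈ 110.4017, and so on.
Summing a geometric series: total = 151.2·[0.8545·(1 − 0.8545^7) / (1 − 0.8545)] ≈ 592.5924 billion.

₩592.6 billion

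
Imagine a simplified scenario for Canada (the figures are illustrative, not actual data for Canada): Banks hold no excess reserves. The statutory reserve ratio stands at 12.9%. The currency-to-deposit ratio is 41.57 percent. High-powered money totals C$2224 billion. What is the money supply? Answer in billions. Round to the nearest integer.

The money multiplier is m = (1 + c) / (rr + c) = (1 + 0.4157) / (0.129 + 0.4157) ≈ 2.59905.
So M = m × MB = 2.59905 × 2224 = 5780.2872 billion.

C$5780 billion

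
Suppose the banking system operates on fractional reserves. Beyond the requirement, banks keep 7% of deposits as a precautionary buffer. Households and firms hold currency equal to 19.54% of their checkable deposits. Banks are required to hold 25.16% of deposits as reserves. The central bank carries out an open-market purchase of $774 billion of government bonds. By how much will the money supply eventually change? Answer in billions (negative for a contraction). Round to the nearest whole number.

$1790 billion

The money multiplier is m = (1 + c) / (rr + e + c) = (1 + 0.1954) / (0.2516 + 0.07 + 0.1954) ≈ 2.3122.
The purchase adds 774 billion of base, so ΔM = m × ΔMB = 2.3122 × (+774) = 1789.6428 billion.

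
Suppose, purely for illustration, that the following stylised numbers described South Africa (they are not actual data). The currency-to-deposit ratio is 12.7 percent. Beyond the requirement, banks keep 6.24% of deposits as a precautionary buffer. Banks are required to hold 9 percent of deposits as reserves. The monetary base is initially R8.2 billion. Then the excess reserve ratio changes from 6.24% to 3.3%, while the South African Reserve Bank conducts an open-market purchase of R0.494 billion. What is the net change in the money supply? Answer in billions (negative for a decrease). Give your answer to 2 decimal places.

R6.12 billion

Before: m₁ = (1 + 0.127) / (0.09 + 0.0624 + 0.127) ≈ 4.0336, MB₁ = 8.2, so M₁ = 4.0336 × 8.2 ≈ 33.0755 billion.
After: m₂ = (1 + 0.127) / (0.09 + 0.033 + 0.127) = 4.5080, MB₂ = 8.2 + 0.494 = 8.694, so M₂ = 4.5080 × 8.694 ≈ 39.1926 billion.
ΔM = M₂ − M₁ = 39.1926 − 33.0755 = 6.1171 billion.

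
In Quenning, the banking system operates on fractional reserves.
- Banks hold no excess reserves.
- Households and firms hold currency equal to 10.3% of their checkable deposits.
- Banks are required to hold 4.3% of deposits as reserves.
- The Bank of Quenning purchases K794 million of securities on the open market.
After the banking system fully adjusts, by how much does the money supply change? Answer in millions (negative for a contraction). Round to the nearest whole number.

The money multiplier is m = (1 + c) / (rr + c) = (1 + 0.103) / (0.043 + 0.103) ≈ 7.5548.
The purchase adds 794 million of base, so ΔM = m × ΔMB = 7.5548 × (+794) = 5998.5112 million.

K5999 million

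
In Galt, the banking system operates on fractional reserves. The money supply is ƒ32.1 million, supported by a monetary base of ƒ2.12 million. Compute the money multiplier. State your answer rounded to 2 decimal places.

The money multiplier is m = M / MB = 32.1 / 2.12 ≈ 15.14151.

15.14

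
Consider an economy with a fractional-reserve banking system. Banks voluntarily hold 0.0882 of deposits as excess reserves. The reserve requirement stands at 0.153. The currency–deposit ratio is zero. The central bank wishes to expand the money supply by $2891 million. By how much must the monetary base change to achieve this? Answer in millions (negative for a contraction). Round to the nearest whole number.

The money multiplier is m = 1 / (rr + e) = 1 / (0.153 + 0.0882) ≈ 4.14594.
ΔMB = ΔM / m = (+2891) / 4.14594 ≈ 697.3087 million.

$697 million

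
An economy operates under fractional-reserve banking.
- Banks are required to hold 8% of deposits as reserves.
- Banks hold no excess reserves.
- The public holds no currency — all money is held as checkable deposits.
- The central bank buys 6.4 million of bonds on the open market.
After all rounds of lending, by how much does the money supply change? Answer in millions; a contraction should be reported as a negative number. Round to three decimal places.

80.000 million

The simple money multiplier is m = 1/rr = 1/0.08 = 12.5.
An open-market purchase increases the monetary base by 6.4 million, so ΔM = m × ΔMB = 12.5 × 6.4 = 80 million.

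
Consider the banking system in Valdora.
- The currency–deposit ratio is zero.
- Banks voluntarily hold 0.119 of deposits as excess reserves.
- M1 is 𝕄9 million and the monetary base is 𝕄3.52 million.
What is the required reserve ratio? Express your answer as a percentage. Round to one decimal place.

27.2%

Using m = M/MB = 9/3.52 ≈ 2.556818. Since m = (1 + c)/(c + rr + e), the denominator satisfies c + rr + e = (1 + c)/m = (1 + 0) / 2.556818 ≈ 0.391111.
With c = 0 and e = 0.119, the required reserve ratio is 0.391111 − 0 − 0.119 = 0.272111.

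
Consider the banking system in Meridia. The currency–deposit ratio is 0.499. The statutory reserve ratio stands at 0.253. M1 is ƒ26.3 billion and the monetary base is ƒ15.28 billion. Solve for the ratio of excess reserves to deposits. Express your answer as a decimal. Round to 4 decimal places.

0.1189

Using m = M/MB = 26.3/15.28 ≈ 1.721204. Since m = (1 + c)/(c + rr + e), the denominator satisfies c + rr + e = (1 + c)/m = (1 + 0.499) / 1.721204 ≈ 0.870902.
With c = 0.499 and rr = 0.253, the ratio of excess reserves to deposits is 0.870902 − 0.499 − 0.253 = 0.118902.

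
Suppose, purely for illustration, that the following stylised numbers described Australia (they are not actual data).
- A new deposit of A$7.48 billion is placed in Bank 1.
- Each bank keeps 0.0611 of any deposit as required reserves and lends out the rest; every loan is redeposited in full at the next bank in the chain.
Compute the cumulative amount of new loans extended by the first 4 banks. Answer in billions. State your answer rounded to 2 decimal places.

A$25.62 billion

Bank i lends (1 − rr)^i of the original deposit: Bank 1 lends 7.48·0.9389 ≈ 7.0230, Bank 2 lends 7.48·0.9389² ≈ 6.5939, and so on.
Summing a geometric series: total = 7.48·[0.9389·(1 − 0.9389^4) / (1 − 0.9389)] ≈ 25.6205 billion.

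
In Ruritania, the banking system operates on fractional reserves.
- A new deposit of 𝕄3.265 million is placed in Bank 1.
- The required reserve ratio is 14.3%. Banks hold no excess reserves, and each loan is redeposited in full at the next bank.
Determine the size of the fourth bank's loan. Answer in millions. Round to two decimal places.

Each bank lends a fraction (1 − rr) = 0.8570 of the deposit it receives, so Bank 4 receives 3.265·0.8570^3 and lends 3.265·0.8570^4 ≈ 1.7612 million.

𝕄1.76 million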